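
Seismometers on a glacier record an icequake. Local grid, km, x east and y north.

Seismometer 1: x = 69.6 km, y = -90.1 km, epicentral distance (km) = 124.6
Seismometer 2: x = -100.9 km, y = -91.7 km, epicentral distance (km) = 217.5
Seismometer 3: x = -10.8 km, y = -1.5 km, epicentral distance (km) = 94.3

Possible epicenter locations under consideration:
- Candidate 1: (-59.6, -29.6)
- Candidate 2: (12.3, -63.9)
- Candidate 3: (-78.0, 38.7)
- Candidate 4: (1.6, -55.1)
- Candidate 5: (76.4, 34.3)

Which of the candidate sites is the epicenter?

Candidate 5

For each candidate, compare |candidate − station| to the reported distance:
Candidate 1: residuals Seismometer 1 18.1, Seismometer 2 142.9, Seismometer 3 38.0 → max 142.9 km
Candidate 2: residuals Seismometer 1 61.6, Seismometer 2 100.9, Seismometer 3 27.8 → max 100.9 km
Candidate 3: residuals Seismometer 1 71.3, Seismometer 2 85.1, Seismometer 3 16.0 → max 85.1 km
Candidate 4: residuals Seismometer 1 48.1, Seismometer 2 108.7, Seismometer 3 39.3 → max 108.7 km
Candidate 5: residuals Seismometer 1 0.0, Seismometer 2 0.0, Seismometer 3 0.0 → max 0.0 km
Only Candidate 5 has all residuals ≈ 0.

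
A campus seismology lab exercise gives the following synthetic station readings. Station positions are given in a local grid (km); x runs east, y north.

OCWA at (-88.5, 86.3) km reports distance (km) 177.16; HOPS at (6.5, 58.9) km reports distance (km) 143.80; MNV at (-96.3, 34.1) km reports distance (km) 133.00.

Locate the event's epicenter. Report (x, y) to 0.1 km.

Circle about each station: (x + 88.5)² + (y − 86.3)² = 177.16²; (x − 6.5)² + (y − 58.9)² = 143.80²; (x + 96.3)² + (y − 34.1)² = 133.00².
Subtracting the OCWA equation from the HOPS and MNV equations removes the quadratic terms:
190.0 x − 54.8 y = -1061.25
-15.6 x − 104.4 y = 8853.23
Solving the 2×2 system: x ≈ -28.8, y ≈ -80.5 km.

x ≈ -28.8 km, y ≈ -80.5 km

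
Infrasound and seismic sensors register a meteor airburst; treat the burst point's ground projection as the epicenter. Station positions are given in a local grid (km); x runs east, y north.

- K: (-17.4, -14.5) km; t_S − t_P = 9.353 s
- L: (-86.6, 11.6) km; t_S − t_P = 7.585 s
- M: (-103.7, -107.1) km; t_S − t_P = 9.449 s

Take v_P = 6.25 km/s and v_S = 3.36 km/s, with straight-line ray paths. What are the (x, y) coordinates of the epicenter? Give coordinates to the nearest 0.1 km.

Distance from S−P lag: d = Δt · v_P v_S / (v_P − v_S) = Δt · (6.25·3.36)/(6.25−3.36) ≈ 7.2664·Δt.
So d_K = 67.96, d_L = 55.12, d_M = 68.66 km.
Circle about each station: (x + 17.4)² + (y + 14.5)² = 67.96²; (x + 86.6)² + (y − 11.6)² = 55.12²; (x + 103.7)² + (y + 107.1)² = 68.66².
Subtracting the K equation from the L and M equations removes the quadratic terms:
-138.4 x + 52.2 y = 8701.46
-172.6 x − 185.2 y = 21615.46
Solving the 2×2 system: x ≈ -79.1, y ≈ -43.0 km.
Check against K (with the unrounded x, y): √((x + 17.4)²+(y + 14.5)²) = 67.96 ≈ 67.96 km. ✓

(-79.1, -43.0)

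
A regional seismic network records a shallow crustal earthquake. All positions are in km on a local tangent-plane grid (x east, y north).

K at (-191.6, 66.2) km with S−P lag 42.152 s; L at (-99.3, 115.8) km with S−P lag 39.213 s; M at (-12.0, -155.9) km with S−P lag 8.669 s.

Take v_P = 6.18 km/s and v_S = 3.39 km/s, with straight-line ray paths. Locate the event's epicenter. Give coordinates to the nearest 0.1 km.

50.5 km east, -137.7 km north

Distance from S−P lag: d = Δt · v_P v_S / (v_P − v_S) = Δt · (6.18·3.39)/(6.18−3.39) ≈ 7.5090·Δt.
So d_K = 316.52, d_L = 294.45, d_M = 65.10 km.
Circle about each station: (x + 191.6)² + (y − 66.2)² = 316.52²; (x + 99.3)² + (y − 115.8)² = 294.45²; (x + 12.0)² + (y + 155.9)² = 65.10².
Subtracting the K equation from the L and M equations removes the quadratic terms:
184.6 x + 99.2 y = -4338.76
359.2 x − 444.2 y = 79302.71
Solving the 2×2 system: x ≈ 50.5, y ≈ -137.7 km.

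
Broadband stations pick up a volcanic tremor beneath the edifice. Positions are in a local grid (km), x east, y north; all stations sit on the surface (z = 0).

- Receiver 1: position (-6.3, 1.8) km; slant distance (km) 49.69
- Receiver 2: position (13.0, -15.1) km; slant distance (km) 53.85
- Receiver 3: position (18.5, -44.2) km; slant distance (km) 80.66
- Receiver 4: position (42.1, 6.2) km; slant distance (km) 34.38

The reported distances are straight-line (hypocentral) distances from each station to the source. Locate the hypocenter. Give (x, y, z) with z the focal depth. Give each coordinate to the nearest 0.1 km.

(28.4, 34.7, 13.5)

Each station gives a sphere (x−x_i)² + (y−y_i)² + z² = d_i² (stations at z=0).
Subtracting the Receiver 1 sphere from Receiver 2 and Receiver 3: z² cancels, leaving linear equations in x and y:
38.6 x − 33.8 y = -76.65
49.6 x − 92.0 y = -1783.98
Solving: x ≈ 28.403, y ≈ 34.704 km (keep extra digits for the depth step; rounded: 28.4, 34.7).
Then from the Receiver 1 sphere: z² = 49.69² − (x + 6.3)² − (y − 1.8)² with x = 28.403, y = 34.704, so z ≈ 13.495 ≈ 13.5 km.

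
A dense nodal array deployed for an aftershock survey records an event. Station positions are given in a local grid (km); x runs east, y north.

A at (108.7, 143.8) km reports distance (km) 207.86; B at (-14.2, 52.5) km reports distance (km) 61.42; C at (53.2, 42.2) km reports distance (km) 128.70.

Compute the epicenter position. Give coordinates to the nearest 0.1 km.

(-75.4, 47.3)

Circle about each station: (x − 108.7)² + (y − 143.8)² = 207.86²; (x + 14.2)² + (y − 52.5)² = 61.42²; (x − 53.2)² + (y − 42.2)² = 128.70².
Subtracting the A equation from the B and C equations removes the quadratic terms:
-245.8 x − 182.6 y = 9897.12
-111.0 x − 203.2 y = -1240.96
Solving the 2×2 system: x ≈ -75.4, y ≈ 47.3 km.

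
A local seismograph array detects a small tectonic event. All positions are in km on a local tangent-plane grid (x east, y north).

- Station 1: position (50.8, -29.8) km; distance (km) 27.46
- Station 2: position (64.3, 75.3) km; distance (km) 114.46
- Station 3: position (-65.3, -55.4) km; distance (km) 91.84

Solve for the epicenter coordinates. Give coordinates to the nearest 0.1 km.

Circle about each station: (x − 50.8)² + (y + 29.8)² = 27.46²; (x − 64.3)² + (y − 75.3)² = 114.46²; (x + 65.3)² + (y + 55.4)² = 91.84².
Subtracting the Station 1 equation from the Station 2 and Station 3 equations removes the quadratic terms:
27.0 x + 210.2 y = -6011.14
-232.2 x − 51.2 y = -3815.96
Solving the 2×2 system: x ≈ 23.4, y ≈ -31.6 km.
Check against Station 1 (with the unrounded x, y): √((x − 50.8)²+(y + 29.8)²) = 27.46 ≈ 27.46 km. ✓

23.4 km east, -31.6 km north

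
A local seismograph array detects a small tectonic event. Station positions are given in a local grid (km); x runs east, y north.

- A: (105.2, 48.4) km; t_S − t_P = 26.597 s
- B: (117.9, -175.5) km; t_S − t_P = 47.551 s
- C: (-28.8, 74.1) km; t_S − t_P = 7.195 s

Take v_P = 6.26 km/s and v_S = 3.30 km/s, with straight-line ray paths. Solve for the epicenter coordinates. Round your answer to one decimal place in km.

Distance from S−P lag: d = Δt · v_P v_S / (v_P − v_S) = Δt · (6.26·3.30)/(6.26−3.30) ≈ 6.9791·Δt.
So d_A = 185.62, d_B = 331.86, d_C = 50.21 km.
Circle about each station: (x − 105.2)² + (y − 48.4)² = 185.62²; (x − 117.9)² + (y + 175.5)² = 331.86²; (x + 28.8)² + (y − 74.1)² = 50.21².
Subtracting the A equation from the B and C equations removes the quadratic terms:
25.4 x − 447.8 y = -44385.22
-268.0 x + 51.4 y = 24844.39
Solving the 2×2 system: x ≈ -74.5, y ≈ 94.9 km.

x ≈ -74.5 km, y ≈ 94.9 km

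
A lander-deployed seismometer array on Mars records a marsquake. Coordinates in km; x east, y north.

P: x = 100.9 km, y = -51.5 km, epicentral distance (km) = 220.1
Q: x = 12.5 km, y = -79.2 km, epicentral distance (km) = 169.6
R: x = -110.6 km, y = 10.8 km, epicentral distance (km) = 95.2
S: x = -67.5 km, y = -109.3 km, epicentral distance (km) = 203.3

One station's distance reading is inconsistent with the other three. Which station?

Solve using three stations at a time. Using P, R, S (subtract circle equations pairwise → linear system) gives (x, y) ≈ (-64.3, 94.0).
Distances from that point to each station vs reported:
  P: calculated 220.1 vs reported 220.1 → residual 0.0 km
  Q: calculated 189.4 vs reported 169.6 → residual 19.8 km
  R: calculated 95.2 vs reported 95.2 → residual 0.0 km
  S: calculated 203.3 vs reported 203.3 → residual 0.0 km
P, R, S are mutually consistent (residuals ≈ 0); Q is off by 19.8 km.

Q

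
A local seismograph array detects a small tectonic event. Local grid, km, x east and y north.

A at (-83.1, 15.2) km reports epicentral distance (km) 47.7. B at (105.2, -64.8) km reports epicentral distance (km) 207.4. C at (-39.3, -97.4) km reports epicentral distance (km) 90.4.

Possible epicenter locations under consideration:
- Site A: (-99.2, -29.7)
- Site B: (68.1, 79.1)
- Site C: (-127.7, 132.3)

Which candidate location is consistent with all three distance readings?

Site A

For each candidate, compare |candidate − station| to the reported distance:
Site A: residuals A 0.0, B 0.0, C 0.0 → max 0.0 km
Site B: residuals A 116.4, B 58.8, C 116.2 → max 116.4 km
Site C: residuals A 77.6, B 97.7, C 155.7 → max 155.7 km
Only Site A has all residuals ≈ 0.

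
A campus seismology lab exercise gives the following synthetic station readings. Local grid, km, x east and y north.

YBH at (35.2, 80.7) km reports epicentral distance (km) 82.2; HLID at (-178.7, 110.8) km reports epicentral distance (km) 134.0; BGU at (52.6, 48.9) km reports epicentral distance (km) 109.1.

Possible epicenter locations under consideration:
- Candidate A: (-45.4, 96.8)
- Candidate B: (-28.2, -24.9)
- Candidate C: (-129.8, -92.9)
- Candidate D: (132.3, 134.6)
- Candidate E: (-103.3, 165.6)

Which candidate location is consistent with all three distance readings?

For each candidate, compare |candidate − station| to the reported distance:
Candidate A: residuals YBH 0.0, HLID 0.0, BGU 0.0 → max 0.0 km
Candidate B: residuals YBH 41.0, HLID 68.6, BGU 0.3 → max 68.6 km
Candidate C: residuals YBH 157.3, HLID 75.5, BGU 121.9 → max 157.3 km
Candidate D: residuals YBH 28.9, HLID 177.9, BGU 7.9 → max 177.9 km
Candidate E: residuals YBH 80.3, HLID 40.8, BGU 85.6 → max 85.6 km
Only Candidate A has all residuals ≈ 0.

Candidate A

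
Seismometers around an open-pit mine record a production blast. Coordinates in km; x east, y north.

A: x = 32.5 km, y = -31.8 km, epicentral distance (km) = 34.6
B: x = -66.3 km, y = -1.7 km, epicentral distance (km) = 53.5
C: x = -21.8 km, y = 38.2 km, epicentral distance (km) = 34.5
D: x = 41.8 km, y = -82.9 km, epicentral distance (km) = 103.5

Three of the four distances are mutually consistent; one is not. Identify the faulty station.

A

Solve using three stations at a time. Using B, C, D (subtract circle equations pairwise → linear system) gives (x, y) ≈ (-13.2, 4.8).
Distances from that point to each station vs reported:
  A: calculated 58.5 vs reported 34.6 → residual 23.9 km
  B: calculated 53.5 vs reported 53.5 → residual 0.0 km
  C: calculated 34.5 vs reported 34.5 → residual 0.0 km
  D: calculated 103.5 vs reported 103.5 → residual 0.0 km
B, C, D are mutually consistent (residuals ≈ 0); A is off by 23.9 km.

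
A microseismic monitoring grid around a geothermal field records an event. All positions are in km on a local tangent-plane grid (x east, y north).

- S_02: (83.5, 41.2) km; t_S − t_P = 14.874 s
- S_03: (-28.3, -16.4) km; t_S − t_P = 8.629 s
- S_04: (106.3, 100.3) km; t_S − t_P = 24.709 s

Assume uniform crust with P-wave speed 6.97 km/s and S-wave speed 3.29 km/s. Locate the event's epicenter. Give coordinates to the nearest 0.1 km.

Distance from S−P lag: d = Δt · v_P v_S / (v_P − v_S) = Δt · (6.97·3.29)/(6.97−3.29) ≈ 6.2313·Δt.
So d_S_02 = 92.68, d_S_03 = 53.77, d_S_04 = 153.97 km.
Circle about each station: (x − 83.5)² + (y − 41.2)² = 92.68²; (x + 28.3)² + (y + 16.4)² = 53.77²; (x − 106.3)² + (y − 100.3)² = 153.97².
Subtracting pairs of circle equations eliminates x²+y² and gives linear equations (the radical axes):
-223.6 x − 115.2 y = -1901.47
45.6 x + 118.2 y = -2427.09
Solving the 2×2 system: x ≈ 23.8, y ≈ -29.7 km.

23.8 km east, -29.7 km north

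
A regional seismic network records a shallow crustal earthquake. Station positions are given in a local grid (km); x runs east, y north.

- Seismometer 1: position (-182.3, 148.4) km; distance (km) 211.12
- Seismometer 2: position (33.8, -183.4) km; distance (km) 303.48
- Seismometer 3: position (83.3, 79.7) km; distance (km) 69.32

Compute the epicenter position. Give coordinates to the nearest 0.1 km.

x ≈ 26.9 km, y ≈ 120.0 km

Circle about each station: (x + 182.3)² + (y − 148.4)² = 211.12²; (x − 33.8)² + (y + 183.4)² = 303.48²; (x − 83.3)² + (y − 79.7)² = 69.32².
Subtracting the Seismometer 1 equation from the Seismometer 2 and Seismometer 3 equations removes the quadratic terms:
432.2 x − 663.6 y = -68006.31
531.2 x − 137.4 y = -2198.48
Solving the 2×2 system: x ≈ 26.9, y ≈ 120.0 km.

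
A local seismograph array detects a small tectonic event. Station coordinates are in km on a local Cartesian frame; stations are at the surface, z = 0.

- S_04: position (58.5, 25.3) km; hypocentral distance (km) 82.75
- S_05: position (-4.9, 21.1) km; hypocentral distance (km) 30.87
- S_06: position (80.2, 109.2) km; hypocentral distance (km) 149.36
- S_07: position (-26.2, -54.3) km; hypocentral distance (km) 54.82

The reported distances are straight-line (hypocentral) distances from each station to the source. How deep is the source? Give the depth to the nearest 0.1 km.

Each station gives a sphere (x−x_i)² + (y−y_i)² + z² = d_i² (stations at z=0).
Subtracting the S_04 sphere from S_05 and S_06: z² cancels, leaving linear equations in x and y:
-126.8 x − 8.4 y = 2301.49
43.4 x + 167.8 y = -1166.51
Solving: x ≈ -17.998, y ≈ -2.297 km (keep extra digits for the depth step; rounded: -18.0, -2.3).
Then from the S_04 sphere: z² = 82.75² − (x − 58.5)² − (y − 25.3)² with x = -17.998, y = -2.297, so z ≈ 15.298 ≈ 15.3 km.

15.3 km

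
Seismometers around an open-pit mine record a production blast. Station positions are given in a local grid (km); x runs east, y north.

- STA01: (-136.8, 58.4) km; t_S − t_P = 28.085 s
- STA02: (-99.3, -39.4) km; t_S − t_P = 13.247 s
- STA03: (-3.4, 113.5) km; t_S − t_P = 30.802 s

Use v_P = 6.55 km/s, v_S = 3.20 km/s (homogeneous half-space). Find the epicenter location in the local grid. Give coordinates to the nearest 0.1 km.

Distance from S−P lag: d = Δt · v_P v_S / (v_P − v_S) = Δt · (6.55·3.20)/(6.55−3.20) ≈ 6.2567·Δt.
So d_STA01 = 175.72, d_STA02 = 82.88, d_STA03 = 192.72 km.
Circle about each station: (x + 136.8)² + (y − 58.4)² = 175.72²; (x + 99.3)² + (y + 39.4)² = 82.88²; (x + 3.4)² + (y − 113.5)² = 192.72².
Subtracting the STA01 equation from the STA02 and STA03 equations removes the quadratic terms:
75.0 x − 195.6 y = 13296.47
266.8 x + 110.2 y = -15494.47
Solving the 2×2 system: x ≈ -25.9, y ≈ -77.9 km.

(-25.9, -77.9)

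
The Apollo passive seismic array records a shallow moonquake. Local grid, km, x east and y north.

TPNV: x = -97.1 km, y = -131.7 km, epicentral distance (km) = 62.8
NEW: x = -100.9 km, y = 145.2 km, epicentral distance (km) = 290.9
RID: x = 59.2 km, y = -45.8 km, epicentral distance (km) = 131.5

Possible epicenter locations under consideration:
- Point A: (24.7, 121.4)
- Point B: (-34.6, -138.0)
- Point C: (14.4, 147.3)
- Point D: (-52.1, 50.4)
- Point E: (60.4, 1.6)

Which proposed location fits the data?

For each candidate, compare |candidate − station| to the reported distance:
Point A: residuals TPNV 218.1, NEW 163.1, RID 39.2 → max 218.1 km
Point B: residuals TPNV 0.0, NEW 0.0, RID 0.0 → max 0.0 km
Point C: residuals TPNV 237.7, NEW 175.6, RID 66.7 → max 237.7 km
Point D: residuals TPNV 124.8, NEW 184.3, RID 15.6 → max 184.3 km
Point E: residuals TPNV 143.5, NEW 74.9, RID 84.1 → max 143.5 km
Only Point B has all residuals ≈ 0.

Point B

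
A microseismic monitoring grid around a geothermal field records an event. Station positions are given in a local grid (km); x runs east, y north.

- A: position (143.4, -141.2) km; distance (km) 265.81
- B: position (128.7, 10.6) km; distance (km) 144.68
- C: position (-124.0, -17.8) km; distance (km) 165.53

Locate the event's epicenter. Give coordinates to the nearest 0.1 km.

Circle about each station: (x − 143.4)² + (y + 141.2)² = 265.81²; (x − 128.7)² + (y − 10.6)² = 144.68²; (x + 124.0)² + (y + 17.8)² = 165.53².
Subtracting the A equation from the B and C equations removes the quadratic terms:
-29.4 x + 303.6 y = 25897.70
-534.8 x + 246.8 y = 18446.62
Solving the 2×2 system: x ≈ 5.1, y ≈ 85.8 km.

(5.1, 85.8)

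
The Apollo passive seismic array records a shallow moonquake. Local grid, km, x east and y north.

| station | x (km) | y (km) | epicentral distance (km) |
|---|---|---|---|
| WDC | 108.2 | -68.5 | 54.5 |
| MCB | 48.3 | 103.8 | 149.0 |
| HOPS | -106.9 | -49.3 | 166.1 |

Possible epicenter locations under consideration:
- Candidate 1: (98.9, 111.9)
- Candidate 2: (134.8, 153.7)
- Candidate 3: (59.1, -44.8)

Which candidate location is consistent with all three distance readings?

For each candidate, compare |candidate − station| to the reported distance:
Candidate 1: residuals WDC 126.1, MCB 97.8, HOPS 95.3 → max 126.1 km
Candidate 2: residuals WDC 169.3, MCB 49.1, HOPS 149.5 → max 169.3 km
Candidate 3: residuals WDC 0.0, MCB 0.0, HOPS 0.0 → max 0.0 km
Only Candidate 3 has all residuals ≈ 0.

Candidate 3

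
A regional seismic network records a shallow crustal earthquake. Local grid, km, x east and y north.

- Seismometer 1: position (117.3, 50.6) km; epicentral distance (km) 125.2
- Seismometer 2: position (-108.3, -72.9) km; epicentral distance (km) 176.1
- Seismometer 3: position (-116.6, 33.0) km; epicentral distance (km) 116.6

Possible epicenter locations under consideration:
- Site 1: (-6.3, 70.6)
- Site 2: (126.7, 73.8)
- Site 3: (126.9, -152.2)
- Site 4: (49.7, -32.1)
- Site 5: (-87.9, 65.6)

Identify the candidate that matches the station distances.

For each candidate, compare |candidate − station| to the reported distance:
Site 1: residuals Seismometer 1 0.0, Seismometer 2 0.0, Seismometer 3 0.1 → max 0.1 km
Site 2: residuals Seismometer 1 100.2, Seismometer 2 100.9, Seismometer 3 130.1 → max 130.1 km
Site 3: residuals Seismometer 1 77.8, Seismometer 2 72.1, Seismometer 3 189.3 → max 189.3 km
Site 4: residuals Seismometer 1 18.4, Seismometer 2 12.9, Seismometer 3 62.0 → max 62.0 km
Site 5: residuals Seismometer 1 80.5, Seismometer 2 36.1, Seismometer 3 73.2 → max 80.5 km
Only Site 1 has all residuals ≈ 0.

Site 1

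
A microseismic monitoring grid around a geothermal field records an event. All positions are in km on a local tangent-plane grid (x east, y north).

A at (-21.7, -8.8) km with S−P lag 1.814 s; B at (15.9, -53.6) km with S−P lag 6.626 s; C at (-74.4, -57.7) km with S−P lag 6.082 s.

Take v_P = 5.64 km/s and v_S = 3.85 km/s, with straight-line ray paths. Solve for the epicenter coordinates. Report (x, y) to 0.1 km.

x ≈ -37.7 km, y ≈ 6.3 km

Distance from S−P lag: d = Δt · v_P v_S / (v_P − v_S) = Δt · (5.64·3.85)/(5.64−3.85) ≈ 12.1307·Δt.
So d_A = 22.01, d_B = 80.38, d_C = 73.78 km.
Circle about each station: (x + 21.7)² + (y + 8.8)² = 22.01²; (x − 15.9)² + (y + 53.6)² = 80.38²; (x + 74.4)² + (y + 57.7)² = 73.78².
Subtracting pairs of circle equations eliminates x²+y² and gives linear equations (the radical axes):
75.2 x − 89.6 y = -3399.06
-105.4 x − 97.8 y = 3357.27
Solving the 2×2 system: x ≈ -37.7, y ≈ 6.3 km.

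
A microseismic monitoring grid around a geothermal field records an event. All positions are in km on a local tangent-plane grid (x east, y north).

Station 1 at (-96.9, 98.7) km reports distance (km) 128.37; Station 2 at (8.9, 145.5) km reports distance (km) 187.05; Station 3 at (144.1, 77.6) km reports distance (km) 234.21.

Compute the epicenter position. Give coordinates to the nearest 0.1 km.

(-66.0, -25.9)

Circle about each station: (x + 96.9)² + (y − 98.7)² = 128.37²; (x − 8.9)² + (y − 145.5)² = 187.05²; (x − 144.1)² + (y − 77.6)² = 234.21².
Subtracting the Station 1 equation from the Station 2 and Station 3 equations removes the quadratic terms:
211.6 x + 93.6 y = -16390.69
482.0 x − 42.2 y = -30720.20
Solving the 2×2 system: x ≈ -66.0, y ≈ -25.9 km.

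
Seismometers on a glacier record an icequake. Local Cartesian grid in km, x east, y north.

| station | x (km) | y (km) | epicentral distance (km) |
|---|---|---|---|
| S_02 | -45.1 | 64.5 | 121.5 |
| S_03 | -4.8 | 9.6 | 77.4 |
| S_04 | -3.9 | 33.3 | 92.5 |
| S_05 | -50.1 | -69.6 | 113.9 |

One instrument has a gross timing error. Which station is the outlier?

S_02

Solve using three stations at a time. Using S_03, S_04, S_05 (subtract circle equations pairwise → linear system) gives (x, y) ≈ (58.5, -35.1).
Distances from that point to each station vs reported:
  S_02: calculated 143.7 vs reported 121.5 → residual 22.2 km
  S_03: calculated 77.4 vs reported 77.4 → residual 0.0 km
  S_04: calculated 92.5 vs reported 92.5 → residual 0.0 km
  S_05: calculated 113.9 vs reported 113.9 → residual 0.0 km
S_03, S_04, S_05 are mutually consistent (residuals ≈ 0); S_02 is off by 22.2 km.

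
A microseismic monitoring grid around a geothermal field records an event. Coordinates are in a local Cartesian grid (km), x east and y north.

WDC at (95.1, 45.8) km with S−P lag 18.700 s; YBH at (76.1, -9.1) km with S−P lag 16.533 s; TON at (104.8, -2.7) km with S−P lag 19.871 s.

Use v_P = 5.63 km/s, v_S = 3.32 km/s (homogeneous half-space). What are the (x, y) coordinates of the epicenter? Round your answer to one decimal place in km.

x ≈ -54.2 km, y ≈ 21.2 km

Distance from S−P lag: d = Δt · v_P v_S / (v_P − v_S) = Δt · (5.63·3.32)/(5.63−3.32) ≈ 8.0916·Δt.
So d_WDC = 151.31, d_YBH = 133.78, d_TON = 160.79 km.
Circle about each station: (x − 95.1)² + (y − 45.8)² = 151.31²; (x − 76.1)² + (y + 9.1)² = 133.78²; (x − 104.8)² + (y + 2.7)² = 160.79².
Subtracting the WDC equation from the YBH and TON equations removes the quadratic terms:
-38.0 x − 109.8 y = -270.00
19.4 x − 97.0 y = -3110.03
Solving the 2×2 system: x ≈ -54.2, y ≈ 21.2 km.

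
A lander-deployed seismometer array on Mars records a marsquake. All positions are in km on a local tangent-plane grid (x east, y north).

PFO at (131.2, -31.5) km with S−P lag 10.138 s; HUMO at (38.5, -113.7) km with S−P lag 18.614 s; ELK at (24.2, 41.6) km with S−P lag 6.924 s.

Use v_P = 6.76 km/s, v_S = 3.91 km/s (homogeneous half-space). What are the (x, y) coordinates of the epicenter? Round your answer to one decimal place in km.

87.6 km east, 51.8 km north

Distance from S−P lag: d = Δt · v_P v_S / (v_P − v_S) = Δt · (6.76·3.91)/(6.76−3.91) ≈ 9.2742·Δt.
So d_PFO = 94.02, d_HUMO = 172.63, d_ELK = 64.21 km.
Circle about each station: (x − 131.2)² + (y + 31.5)² = 94.02²; (x − 38.5)² + (y + 113.7)² = 172.63²; (x − 24.2)² + (y − 41.6)² = 64.21².
Subtracting pairs of circle equations eliminates x²+y² and gives linear equations (the radical axes):
-185.4 x − 164.4 y = -24757.11
-214.0 x + 146.2 y = -11172.65
Solving the 2×2 system: x ≈ 87.6, y ≈ 51.8 km.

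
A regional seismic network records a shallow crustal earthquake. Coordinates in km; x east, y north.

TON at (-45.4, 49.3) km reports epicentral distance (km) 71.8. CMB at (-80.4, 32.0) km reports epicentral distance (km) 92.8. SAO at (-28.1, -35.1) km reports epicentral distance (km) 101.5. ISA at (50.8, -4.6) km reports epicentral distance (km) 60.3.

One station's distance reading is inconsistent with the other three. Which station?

CMB

Solve using three stations at a time. Using TON, SAO, ISA (subtract circle equations pairwise → linear system) gives (x, y) ≈ (26.4, 50.5).
Distances from that point to each station vs reported:
  TON: calculated 71.8 vs reported 71.8 → residual 0.0 km
  CMB: calculated 108.4 vs reported 92.8 → residual 15.6 km
  SAO: calculated 101.5 vs reported 101.5 → residual 0.0 km
  ISA: calculated 60.3 vs reported 60.3 → residual 0.0 km
TON, SAO, ISA are mutually consistent (residuals ≈ 0); CMB is off by 15.6 km.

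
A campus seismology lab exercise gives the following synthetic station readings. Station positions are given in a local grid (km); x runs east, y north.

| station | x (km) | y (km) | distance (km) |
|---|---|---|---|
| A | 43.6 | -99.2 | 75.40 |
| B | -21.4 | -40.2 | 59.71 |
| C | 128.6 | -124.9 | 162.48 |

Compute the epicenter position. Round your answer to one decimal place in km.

x ≈ -31.8 km, y ≈ -99.0 km

Circle about each station: (x − 43.6)² + (y + 99.2)² = 75.40²; (x + 21.4)² + (y + 40.2)² = 59.71²; (x − 128.6)² + (y + 124.9)² = 162.48².
Subtracting the A equation from the B and C equations removes the quadratic terms:
-130.0 x + 118.0 y = -7547.72
170.0 x − 51.4 y = -318.22
Solving the 2×2 system: x ≈ -31.8, y ≈ -99.0 km.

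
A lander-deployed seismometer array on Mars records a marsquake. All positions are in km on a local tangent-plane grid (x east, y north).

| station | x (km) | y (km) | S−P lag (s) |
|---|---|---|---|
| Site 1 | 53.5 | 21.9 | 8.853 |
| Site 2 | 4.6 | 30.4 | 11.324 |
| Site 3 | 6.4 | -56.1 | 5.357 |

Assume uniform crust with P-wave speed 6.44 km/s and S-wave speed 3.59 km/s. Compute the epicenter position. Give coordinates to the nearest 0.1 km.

(49.4, -49.8)

Distance from S−P lag: d = Δt · v_P v_S / (v_P − v_S) = Δt · (6.44·3.59)/(6.44−3.59) ≈ 8.1121·Δt.
So d_Site 1 = 71.82, d_Site 2 = 91.86, d_Site 3 = 43.46 km.
Circle about each station: (x − 53.5)² + (y − 21.9)² = 71.82²; (x − 4.6)² + (y − 30.4)² = 91.86²; (x − 6.4)² + (y + 56.1)² = 43.46².
Subtracting the Site 1 equation from the Site 2 and Site 3 equations removes the quadratic terms:
-97.8 x + 17.0 y = -5676.69
-94.2 x − 156.0 y = 3115.65
Solving the 2×2 system: x ≈ 49.4, y ≈ -49.8 km.
Check against Site 1 (with the unrounded x, y): √((x − 53.5)²+(y − 21.9)²) = 71.81 ≈ 71.82 km. ✓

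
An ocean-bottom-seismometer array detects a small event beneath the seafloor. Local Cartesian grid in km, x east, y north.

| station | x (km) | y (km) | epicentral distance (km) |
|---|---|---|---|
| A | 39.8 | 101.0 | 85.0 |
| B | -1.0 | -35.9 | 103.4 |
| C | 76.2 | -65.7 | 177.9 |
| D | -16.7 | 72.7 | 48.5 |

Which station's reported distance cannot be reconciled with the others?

A

Solve using three stations at a time. Using B, C, D (subtract circle equations pairwise → linear system) gives (x, y) ≈ (-59.4, 49.5).
Distances from that point to each station vs reported:
  A: calculated 111.8 vs reported 85.0 → residual 26.8 km
  B: calculated 103.5 vs reported 103.4 → residual 0.1 km
  C: calculated 177.9 vs reported 177.9 → residual 0.0 km
  D: calculated 48.6 vs reported 48.5 → residual 0.1 km
B, C, D are mutually consistent (residuals ≈ 0); A is off by 26.8 km.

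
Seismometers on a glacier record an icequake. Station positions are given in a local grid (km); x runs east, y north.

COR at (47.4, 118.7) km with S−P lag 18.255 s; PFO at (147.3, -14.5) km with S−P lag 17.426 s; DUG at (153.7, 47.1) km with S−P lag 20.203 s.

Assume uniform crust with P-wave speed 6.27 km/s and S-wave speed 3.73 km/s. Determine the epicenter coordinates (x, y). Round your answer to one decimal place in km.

Distance from S−P lag: d = Δt · v_P v_S / (v_P − v_S) = Δt · (6.27·3.73)/(6.27−3.73) ≈ 9.2075·Δt.
So d_COR = 168.08, d_PFO = 160.45, d_DUG = 186.02 km.
Circle about each station: (x − 47.4)² + (y − 118.7)² = 168.08²; (x − 147.3)² + (y + 14.5)² = 160.45²; (x − 153.7)² + (y − 47.1)² = 186.02².
Subtracting the COR equation from the PFO and DUG equations removes the quadratic terms:
199.8 x − 266.4 y = 8077.77
212.6 x − 143.2 y = 3153.10
Solving the 2×2 system: x ≈ -11.3, y ≈ -38.8 km.
Check against COR (with the unrounded x, y): √((x − 47.4)²+(y − 118.7)²) = 168.08 ≈ 168.08 km. ✓

-11.3 km east, -38.8 km north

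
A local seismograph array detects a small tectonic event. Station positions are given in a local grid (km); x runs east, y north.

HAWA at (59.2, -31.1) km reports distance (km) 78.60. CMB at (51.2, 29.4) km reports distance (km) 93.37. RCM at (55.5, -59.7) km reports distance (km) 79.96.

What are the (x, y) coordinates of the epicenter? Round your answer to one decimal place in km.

Circle about each station: (x − 59.2)² + (y + 31.1)² = 78.60²; (x − 51.2)² + (y − 29.4)² = 93.37²; (x − 55.5)² + (y + 59.7)² = 79.96².
Subtracting the HAWA equation from the CMB and RCM equations removes the quadratic terms:
-16.0 x + 121.0 y = -3526.05
-7.4 x − 57.2 y = 1956.85
Solving the 2×2 system: x ≈ -19.4, y ≈ -31.7 km.

x ≈ -19.4 km, y ≈ -31.7 km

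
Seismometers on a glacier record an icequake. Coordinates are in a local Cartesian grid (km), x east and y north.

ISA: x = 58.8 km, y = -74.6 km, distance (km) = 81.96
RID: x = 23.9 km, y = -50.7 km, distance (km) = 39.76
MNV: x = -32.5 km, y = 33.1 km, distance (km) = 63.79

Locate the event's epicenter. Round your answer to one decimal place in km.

x ≈ -6.6 km, y ≈ -25.2 km

Circle about each station: (x − 58.8)² + (y + 74.6)² = 81.96²; (x − 23.9)² + (y + 50.7)² = 39.76²; (x + 32.5)² + (y − 33.1)² = 63.79².
Subtracting pairs of circle equations eliminates x²+y² and gives linear equations (the radical axes):
-69.8 x + 47.8 y = -744.32
-182.6 x + 215.4 y = -4222.46
Solving the 2×2 system: x ≈ -6.6, y ≈ -25.2 km.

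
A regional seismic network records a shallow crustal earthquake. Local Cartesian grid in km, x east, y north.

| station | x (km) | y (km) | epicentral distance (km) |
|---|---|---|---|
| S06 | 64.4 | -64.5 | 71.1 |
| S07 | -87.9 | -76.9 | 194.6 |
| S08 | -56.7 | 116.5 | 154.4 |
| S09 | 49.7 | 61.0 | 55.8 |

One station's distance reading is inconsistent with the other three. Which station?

S07

Solve using three stations at a time. Using S06, S08, S09 (subtract circle equations pairwise → linear system) gives (x, y) ≈ (50.3, 5.2).
Distances from that point to each station vs reported:
  S06: calculated 71.1 vs reported 71.1 → residual 0.0 km
  S07: calculated 160.8 vs reported 194.6 → residual 33.8 km
  S08: calculated 154.4 vs reported 154.4 → residual 0.0 km
  S09: calculated 55.8 vs reported 55.8 → residual 0.0 km
S06, S08, S09 are mutually consistent (residuals ≈ 0); S07 is off by 33.8 km.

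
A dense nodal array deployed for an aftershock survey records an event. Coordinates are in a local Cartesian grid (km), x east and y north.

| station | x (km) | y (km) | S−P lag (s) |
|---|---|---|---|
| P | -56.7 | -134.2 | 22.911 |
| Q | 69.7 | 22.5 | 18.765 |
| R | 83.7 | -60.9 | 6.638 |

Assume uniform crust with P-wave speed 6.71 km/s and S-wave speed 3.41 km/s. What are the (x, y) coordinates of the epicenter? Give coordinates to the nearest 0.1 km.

Distance from S−P lag: d = Δt · v_P v_S / (v_P − v_S) = Δt · (6.71·3.41)/(6.71−3.41) ≈ 6.9337·Δt.
So d_P = 158.86, d_Q = 130.11, d_R = 46.03 km.
Circle about each station: (x + 56.7)² + (y + 134.2)² = 158.86²; (x − 69.7)² + (y − 22.5)² = 130.11²; (x − 83.7)² + (y + 60.9)² = 46.03².
Subtracting pairs of circle equations eliminates x²+y² and gives linear equations (the radical axes):
252.8 x + 313.4 y = -7552.30
280.8 x + 146.6 y = 12607.71
Solving the 2×2 system: x ≈ 99.3, y ≈ -104.2 km.
Check against P (with the unrounded x, y): √((x + 56.7)²+(y + 134.2)²) = 158.86 ≈ 158.86 km. ✓

(99.3, -104.2)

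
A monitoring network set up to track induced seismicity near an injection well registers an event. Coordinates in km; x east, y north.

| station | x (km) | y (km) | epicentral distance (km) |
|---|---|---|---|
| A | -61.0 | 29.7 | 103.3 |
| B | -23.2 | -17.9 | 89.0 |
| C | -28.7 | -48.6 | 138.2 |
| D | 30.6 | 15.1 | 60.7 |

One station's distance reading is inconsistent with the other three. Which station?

Solve using three stations at a time. Using A, C, D (subtract circle equations pairwise → linear system) gives (x, y) ≈ (31.5, 75.8).
Distances from that point to each station vs reported:
  A: calculated 103.3 vs reported 103.3 → residual 0.0 km
  B: calculated 108.5 vs reported 89.0 → residual 19.5 km
  C: calculated 138.2 vs reported 138.2 → residual 0.0 km
  D: calculated 60.8 vs reported 60.7 → residual 0.1 km
A, C, D are mutually consistent (residuals ≈ 0); B is off by 19.5 km.

B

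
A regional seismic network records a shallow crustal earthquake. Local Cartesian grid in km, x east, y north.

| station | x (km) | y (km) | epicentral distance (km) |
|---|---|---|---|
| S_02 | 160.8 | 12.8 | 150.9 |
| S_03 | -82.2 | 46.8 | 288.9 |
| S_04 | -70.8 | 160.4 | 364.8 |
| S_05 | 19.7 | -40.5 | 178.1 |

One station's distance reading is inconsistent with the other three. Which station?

Solve using three stations at a time. Using S_02, S_03, S_04 (subtract circle equations pairwise → linear system) gives (x, y) ≈ (140.9, -136.6).
Distances from that point to each station vs reported:
  S_02: calculated 150.7 vs reported 150.9 → residual 0.2 km
  S_03: calculated 288.8 vs reported 288.9 → residual 0.1 km
  S_04: calculated 364.7 vs reported 364.8 → residual 0.1 km
  S_05: calculated 154.7 vs reported 178.1 → residual 23.4 km
S_02, S_03, S_04 are mutually consistent (residuals ≈ 0); S_05 is off by 23.4 km.

S_05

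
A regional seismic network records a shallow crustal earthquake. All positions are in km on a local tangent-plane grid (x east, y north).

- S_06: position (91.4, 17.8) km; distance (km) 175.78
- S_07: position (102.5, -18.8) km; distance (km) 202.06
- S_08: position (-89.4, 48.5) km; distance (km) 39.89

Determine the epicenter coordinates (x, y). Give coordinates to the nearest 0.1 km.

Circle about each station: (x − 91.4)² + (y − 17.8)² = 175.78²; (x − 102.5)² + (y + 18.8)² = 202.06²; (x + 89.4)² + (y − 48.5)² = 39.89².
Subtracting pairs of circle equations eliminates x²+y² and gives linear equations (the radical axes):
22.2 x − 73.2 y = -7740.75
-361.6 x + 61.4 y = 30981.21
Solving the 2×2 system: x ≈ -71.4, y ≈ 84.1 km.

-71.4 km east, 84.1 km north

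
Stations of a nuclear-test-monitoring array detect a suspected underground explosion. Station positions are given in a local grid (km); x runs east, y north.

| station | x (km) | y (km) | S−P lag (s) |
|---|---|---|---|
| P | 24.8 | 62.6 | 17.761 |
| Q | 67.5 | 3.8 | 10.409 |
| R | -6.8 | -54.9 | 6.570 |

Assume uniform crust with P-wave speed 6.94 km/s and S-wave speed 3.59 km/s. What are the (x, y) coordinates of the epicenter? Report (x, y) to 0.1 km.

Distance from S−P lag: d = Δt · v_P v_S / (v_P − v_S) = Δt · (6.94·3.59)/(6.94−3.59) ≈ 7.4372·Δt.
So d_P = 132.09, d_Q = 77.41, d_R = 48.86 km.
Circle about each station: (x − 24.8)² + (y − 62.6)² = 132.09²; (x − 67.5)² + (y − 3.8)² = 77.41²; (x + 6.8)² + (y + 54.9)² = 48.86².
Subtracting pairs of circle equations eliminates x²+y² and gives linear equations (the radical axes):
85.4 x − 117.6 y = 11492.35
-63.2 x − 235.0 y = 13586.92
Solving the 2×2 system: x ≈ 40.1, y ≈ -68.6 km.
Check against P (with the unrounded x, y): √((x − 24.8)²+(y − 62.6)²) = 132.09 ≈ 132.09 km. ✓

40.1 km east, -68.6 km north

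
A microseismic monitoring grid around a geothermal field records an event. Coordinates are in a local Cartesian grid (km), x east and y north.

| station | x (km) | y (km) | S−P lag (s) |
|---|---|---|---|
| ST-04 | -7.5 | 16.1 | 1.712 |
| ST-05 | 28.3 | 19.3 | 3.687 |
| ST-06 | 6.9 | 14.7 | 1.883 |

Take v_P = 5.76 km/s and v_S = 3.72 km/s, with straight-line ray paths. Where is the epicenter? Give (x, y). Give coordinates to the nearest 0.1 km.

x ≈ -4.3 km, y ≈ -1.6 km

Distance from S−P lag: d = Δt · v_P v_S / (v_P − v_S) = Δt · (5.76·3.72)/(5.76−3.72) ≈ 10.5035·Δt.
So d_ST-04 = 17.98, d_ST-05 = 38.73, d_ST-06 = 19.78 km.
Circle about each station: (x + 7.5)² + (y − 16.1)² = 17.98²; (x − 28.3)² + (y − 19.3)² = 38.73²; (x − 6.9)² + (y − 14.7)² = 19.78².
Subtracting the ST-04 equation from the ST-05 and ST-06 equations removes the quadratic terms:
71.6 x + 6.4 y = -318.81
28.8 x − 2.8 y = -119.73
Solving the 2×2 system: x ≈ -4.3, y ≈ -1.6 km.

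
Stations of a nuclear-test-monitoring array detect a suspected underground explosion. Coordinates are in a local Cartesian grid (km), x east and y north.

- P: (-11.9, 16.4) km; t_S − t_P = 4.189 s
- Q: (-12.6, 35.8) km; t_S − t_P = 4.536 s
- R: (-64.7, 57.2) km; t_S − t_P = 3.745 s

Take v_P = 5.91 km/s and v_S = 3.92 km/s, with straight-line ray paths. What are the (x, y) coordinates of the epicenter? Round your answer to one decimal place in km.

Distance from S−P lag: d = Δt · v_P v_S / (v_P − v_S) = Δt · (5.91·3.92)/(5.91−3.92) ≈ 11.6418·Δt.
So d_P = 48.77, d_Q = 52.81, d_R = 43.60 km.
Circle about each station: (x + 11.9)² + (y − 16.4)² = 48.77²; (x + 12.6)² + (y − 35.8)² = 52.81²; (x + 64.7)² + (y − 57.2)² = 43.60².
Subtracting the P equation from the Q and R equations removes the quadratic terms:
-1.4 x + 38.8 y = 619.45
-105.6 x + 81.6 y = 7524.91
Solving the 2×2 system: x ≈ -60.6, y ≈ 13.8 km.
Check against P (with the unrounded x, y): √((x + 11.9)²+(y − 16.4)²) = 48.78 ≈ 48.77 km. ✓

(-60.6, 13.8)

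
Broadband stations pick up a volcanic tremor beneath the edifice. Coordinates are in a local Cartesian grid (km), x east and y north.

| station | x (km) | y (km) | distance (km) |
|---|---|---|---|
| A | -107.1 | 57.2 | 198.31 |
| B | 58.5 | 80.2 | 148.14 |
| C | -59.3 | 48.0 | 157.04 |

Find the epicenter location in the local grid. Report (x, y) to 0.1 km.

47.1 km east, -67.5 km north

Circle about each station: (x + 107.1)² + (y − 57.2)² = 198.31²; (x − 58.5)² + (y − 80.2)² = 148.14²; (x + 59.3)² + (y − 48.0)² = 157.04².
Subtracting the A equation from the B and C equations removes the quadratic terms:
331.2 x + 46.0 y = 12493.44
95.6 x − 18.4 y = 5743.53
Solving the 2×2 system: x ≈ 47.1, y ≈ -67.5 km.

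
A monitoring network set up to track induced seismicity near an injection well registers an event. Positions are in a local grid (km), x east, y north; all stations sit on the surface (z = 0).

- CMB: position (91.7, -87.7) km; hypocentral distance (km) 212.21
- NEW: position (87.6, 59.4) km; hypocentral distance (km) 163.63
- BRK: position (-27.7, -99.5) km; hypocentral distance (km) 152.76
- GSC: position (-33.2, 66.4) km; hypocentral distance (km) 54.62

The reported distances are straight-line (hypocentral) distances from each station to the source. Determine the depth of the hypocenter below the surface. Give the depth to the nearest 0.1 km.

30.3 km

Each station gives a sphere (x−x_i)² + (y−y_i)² + z² = d_i² (stations at z=0).
Subtracting the CMB sphere from NEW and BRK: z² cancels, leaving linear equations in x and y:
-8.2 x + 294.2 y = 13360.25
-238.8 x − 23.6 y = 16264.83
Solving: x ≈ -72.399, y ≈ 43.394 km (keep extra digits for the depth step; rounded: -72.4, 43.4).
Then from the CMB sphere: z² = 212.21² − (x − 91.7)² − (y + 87.7)² with x = -72.399, y = 43.394, so z ≈ 30.314 ≈ 30.3 km.
Check against GSC (with the unrounded solution): distance 54.63 ≈ 54.62 km. ✓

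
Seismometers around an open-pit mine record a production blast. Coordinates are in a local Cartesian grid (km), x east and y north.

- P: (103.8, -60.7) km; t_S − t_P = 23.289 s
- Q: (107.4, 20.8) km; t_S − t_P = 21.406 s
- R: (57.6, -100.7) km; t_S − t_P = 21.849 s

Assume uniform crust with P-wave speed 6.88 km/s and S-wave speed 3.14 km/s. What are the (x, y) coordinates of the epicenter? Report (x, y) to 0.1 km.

x ≈ -14.9 km, y ≈ 2.6 km

Distance from S−P lag: d = Δt · v_P v_S / (v_P − v_S) = Δt · (6.88·3.14)/(6.88−3.14) ≈ 5.7763·Δt.
So d_P = 134.52, d_Q = 123.65, d_R = 126.21 km.
Circle about each station: (x − 103.8)² + (y + 60.7)² = 134.52²; (x − 107.4)² + (y − 20.8)² = 123.65²; (x − 57.6)² + (y + 100.7)² = 126.21².
Subtracting pairs of circle equations eliminates x²+y² and gives linear equations (the radical axes):
7.2 x + 163.0 y = 314.78
-92.4 x − 80.0 y = 1165.99
Solving the 2×2 system: x ≈ -14.9, y ≈ 2.6 km.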